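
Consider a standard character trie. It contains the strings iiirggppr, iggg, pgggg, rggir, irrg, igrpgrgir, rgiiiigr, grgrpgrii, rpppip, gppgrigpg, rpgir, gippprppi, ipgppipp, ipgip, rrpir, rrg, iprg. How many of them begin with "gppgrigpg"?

1

Traverse to the node for "gppgrigpg", then collect every word in that subtree.
Words under "gppgrigpg": gppgrigpg
Count: 1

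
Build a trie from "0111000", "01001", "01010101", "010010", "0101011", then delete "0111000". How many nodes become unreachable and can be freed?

5

Walk "0111000" from the leaf back toward the root, removing each node that no remaining word uses.
The suffix "11000" (5 nodes) is used only by "0111000"; the node for "01" still has the child "0", so pruning stops there.
Nodes removed: 5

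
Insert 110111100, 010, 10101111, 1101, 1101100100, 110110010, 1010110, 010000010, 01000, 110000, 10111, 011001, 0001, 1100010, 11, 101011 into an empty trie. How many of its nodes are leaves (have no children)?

10

A leaf is a node with no children — equivalently, the end of a word that is not a proper prefix of any other stored word.
Those words: "0001", "010000010", "011001", "1010110", "10101111", "10111", "110000", "1100010", "1101100100", "110111100"
Leaf count: 10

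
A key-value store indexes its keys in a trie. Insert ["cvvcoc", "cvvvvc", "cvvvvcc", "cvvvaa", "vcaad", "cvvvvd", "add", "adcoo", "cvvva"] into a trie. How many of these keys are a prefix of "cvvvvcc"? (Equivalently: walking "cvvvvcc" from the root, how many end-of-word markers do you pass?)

2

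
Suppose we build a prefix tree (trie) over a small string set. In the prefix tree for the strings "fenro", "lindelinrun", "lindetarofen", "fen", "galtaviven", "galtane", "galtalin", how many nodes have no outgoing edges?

6

A leaf is a node with no children — equivalently, the end of a word that is not a proper prefix of any other stored word.
Those words: "fenro", "galtalin", "galtane", "galtaviven", "lindelinrun", "lindetarofen"
Leaf count: 6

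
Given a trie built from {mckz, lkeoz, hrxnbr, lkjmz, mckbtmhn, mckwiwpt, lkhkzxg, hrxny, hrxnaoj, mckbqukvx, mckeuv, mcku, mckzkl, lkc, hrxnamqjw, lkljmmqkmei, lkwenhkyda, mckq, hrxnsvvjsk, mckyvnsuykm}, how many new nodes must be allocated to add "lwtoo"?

4

"l" is already a path in the trie; the remaining "wtoo" must be added.
Each of the 4 remaining characters creates one node.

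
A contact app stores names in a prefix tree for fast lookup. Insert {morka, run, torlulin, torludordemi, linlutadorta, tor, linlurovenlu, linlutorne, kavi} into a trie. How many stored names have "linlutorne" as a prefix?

Walk to "linlutorne"; the words in its subtree are exactly those with that prefix.
Words under "linlutorne": linlutorne
Count: 1

1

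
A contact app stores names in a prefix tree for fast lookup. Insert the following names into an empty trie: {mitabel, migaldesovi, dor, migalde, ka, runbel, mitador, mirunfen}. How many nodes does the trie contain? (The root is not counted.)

Trace insertions, counting only characters that open a new branch:
  "mitabel" → 7 new (m, i, t, a, b, e, l)
  "migaldesovi" → prefix "mi" already present; 9 new (g, a, l, d, e, s, o, v, i)
  "dor" → 3 new (d, o, r)
  "migalde" → prefix "migalde" already present; 0 new (none)
  "ka" → 2 new (k, a)
  "runbel" → 6 new (r, u, n, b, e, l)
  "mitador" → prefix "mita" already present; 3 new (d, o, r)
  "mirunfen" → prefix "mi" already present; 6 new (r, u, n, f, e, n)
Total nodes = 7 + 9 + 3 + 0 + 2 + 6 + 3 + 6 = 36

36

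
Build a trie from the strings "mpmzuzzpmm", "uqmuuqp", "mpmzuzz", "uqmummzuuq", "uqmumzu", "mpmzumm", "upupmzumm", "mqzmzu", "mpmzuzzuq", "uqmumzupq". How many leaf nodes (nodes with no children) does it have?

8

Leaves are exactly the stored words that no other stored word extends.
Those words: "mpmzumm", "mpmzuzzpmm", "mpmzuzzuq", "mqzmzu", "upupmzumm", "uqmummzuuq", "uqmumzupq", "uqmuuqp"
Leaf count: 8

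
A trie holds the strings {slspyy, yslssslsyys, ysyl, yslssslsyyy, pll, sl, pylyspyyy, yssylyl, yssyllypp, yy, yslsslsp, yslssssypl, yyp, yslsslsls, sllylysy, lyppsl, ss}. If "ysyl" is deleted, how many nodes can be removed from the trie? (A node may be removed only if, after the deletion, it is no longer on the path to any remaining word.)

Walk "ysyl" from the leaf back toward the root, removing each node that no remaining word uses.
The suffix "yl" (2 nodes) is used only by "ysyl"; the node for "ys" still has the child "l", so pruning stops there.
Nodes removed: 2

2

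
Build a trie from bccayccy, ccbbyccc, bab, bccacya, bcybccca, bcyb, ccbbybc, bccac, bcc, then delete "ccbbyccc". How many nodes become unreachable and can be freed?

A node on "ccbbyccc"'s path can go only if nothing else ends at it or branches off below it.
The suffix "ccc" (3 nodes) is used only by "ccbbyccc"; the node for "ccbby" still has the child "b", so pruning stops there.
Nodes removed: 3

3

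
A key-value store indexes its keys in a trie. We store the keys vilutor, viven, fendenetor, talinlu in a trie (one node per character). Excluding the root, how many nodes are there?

For each word, the new-node count is its length minus the longest prefix already in the trie:
  "vilutor" → 7 new (v, i, l, u, t, o, r)
  "viven" → prefix "vi" already present; 3 new (v, e, n)
  "fendenetor" → 10 new (f, e, n, d, e, n, e, t, o, r)
  "talinlu" → 7 new (t, a, l, i, n, l, u)
Total nodes = 7 + 3 + 10 + 7 = 27

27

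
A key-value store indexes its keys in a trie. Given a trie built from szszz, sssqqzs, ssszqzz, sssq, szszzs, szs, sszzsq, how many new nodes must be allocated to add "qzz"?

No existing word starts with "q", so every character of "qzz" needs a new node.
3 − 0 = 3 new nodes.

3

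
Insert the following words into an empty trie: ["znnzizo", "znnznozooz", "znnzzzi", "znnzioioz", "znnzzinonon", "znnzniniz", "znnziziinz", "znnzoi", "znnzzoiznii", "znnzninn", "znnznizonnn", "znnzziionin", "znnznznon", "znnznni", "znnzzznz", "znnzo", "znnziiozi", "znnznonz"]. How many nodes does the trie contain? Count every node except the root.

Trace insertions, counting only characters that open a new branch:
  "znnzizo" → 7 new (z, n, n, z, i, z, o)
  "znnznozooz" → prefix "znnz" already present; 6 new (n, o, z, o, o, z)
  "znnzzzi" → prefix "znnz" already present; 3 new (z, z, i)
  "znnzioioz" → prefix "znnzi" already present; 4 new (o, i, o, z)
  "znnzzinonon" → prefix "znnzz" already present; 6 new (i, n, o, n, o, n)
  "znnzniniz" → prefix "znnzn" already present; 4 new (i, n, i, z)
  "znnziziinz" → prefix "znnziz" already present; 4 new (i, i, n, z)
  "znnzoi" → prefix "znnz" already present; 2 new (o, i)
  "znnzzoiznii" → prefix "znnzz" already present; 6 new (o, i, z, n, i, i)
  "znnzninn" → prefix "znnznin" already present; 1 new (n)
  "znnznizonnn" → prefix "znnzni" already present; 5 new (z, o, n, n, n)
  "znnzziionin" → prefix "znnzzi" already present; 5 new (i, o, n, i, n)
  "znnznznon" → prefix "znnzn" already present; 4 new (z, n, o, n)
  "znnznni" → prefix "znnzn" already present; 2 new (n, i)
  "znnzzznz" → prefix "znnzzz" already present; 2 new (n, z)
  "znnzo" → prefix "znnzo" already present; 0 new (none)
  "znnziiozi" → prefix "znnzi" already present; 4 new (i, o, z, i)
  "znnznonz" → prefix "znnzno" already present; 2 new (n, z)
Total nodes = 7 + 6 + 3 + 4 + 6 + 4 + 4 + 2 + 6 + 1 + 5 + 5 + 4 + 2 + 2 + 0 + 4 + 2 = 67

67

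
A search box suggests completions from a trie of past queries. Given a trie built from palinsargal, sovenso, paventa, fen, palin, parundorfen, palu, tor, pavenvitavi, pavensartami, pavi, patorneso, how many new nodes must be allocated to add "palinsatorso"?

"palinsa" is already a path in the trie; the remaining "torso" must be added.
So 12 − 7 = 5 new nodes.

5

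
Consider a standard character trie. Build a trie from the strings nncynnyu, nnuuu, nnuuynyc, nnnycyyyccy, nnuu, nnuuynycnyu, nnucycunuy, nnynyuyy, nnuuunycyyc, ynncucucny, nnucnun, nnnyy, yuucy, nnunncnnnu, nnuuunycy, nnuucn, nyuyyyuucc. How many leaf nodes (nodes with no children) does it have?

13

Leaves are exactly the stored words that no other stored word extends.
Those words: "nncynnyu", "nnnycyyyccy", "nnnyy", "nnucnun", "nnucycunuy", "nnunncnnnu", "nnuucn", "nnuuunycyyc", "nnuuynycnyu", "nnynyuyy", "nyuyyyuucc", "ynncucucny", "yuucy"
Leaf count: 13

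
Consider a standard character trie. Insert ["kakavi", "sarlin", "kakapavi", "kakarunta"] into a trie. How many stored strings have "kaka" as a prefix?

Filter for entries beginning with "kaka":
Words under "kaka": kakapavi, kakarunta, kakavi
Count: 3

3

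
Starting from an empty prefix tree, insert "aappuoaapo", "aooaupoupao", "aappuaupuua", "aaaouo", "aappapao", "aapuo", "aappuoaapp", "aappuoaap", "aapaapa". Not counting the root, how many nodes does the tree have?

41

Insert word by word; a character creates a node only if that edge doesn't already exist:
  "aappuoaapo" → 10 new (a, a, p, p, u, o, a, a, p, o)
  "aooaupoupao" → prefix "a" already present; 10 new (o, o, a, u, p, o, u, p, a, o)
  "aappuaupuua" → prefix "aappu" already present; 6 new (a, u, p, u, u, a)
  "aaaouo" → prefix "aa" already present; 4 new (a, o, u, o)
  "aappapao" → prefix "aapp" already present; 4 new (a, p, a, o)
  "aapuo" → prefix "aap" already present; 2 new (u, o)
  "aappuoaapp" → prefix "aappuoaap" already present; 1 new (p)
  "aappuoaap" → prefix "aappuoaap" already present; 0 new (none)
  "aapaapa" → prefix "aap" already present; 4 new (a, a, p, a)
Total nodes = 10 + 10 + 6 + 4 + 4 + 2 + 1 + 0 + 4 = 41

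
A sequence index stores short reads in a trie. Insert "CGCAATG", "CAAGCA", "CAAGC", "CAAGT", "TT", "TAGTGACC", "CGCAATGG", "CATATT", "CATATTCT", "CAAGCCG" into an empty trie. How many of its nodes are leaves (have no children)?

Leaves are exactly the stored words that no other stored word extends.
Those words: "CAAGCA", "CAAGCCG", "CAAGT", "CATATTCT", "CGCAATGG", "TAGTGACC", "TT"
Leaf count: 7

7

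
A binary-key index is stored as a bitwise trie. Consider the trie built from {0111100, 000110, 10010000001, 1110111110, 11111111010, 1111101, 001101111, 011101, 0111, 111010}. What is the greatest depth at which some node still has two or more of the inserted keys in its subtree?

Look for the deepest trie node that still has at least two words in its subtree.
"111010" and "1110111110" agree on "11101" (5 characters) before diverging; nothing deeper is shared.
Longest shared-prefix length: 5

5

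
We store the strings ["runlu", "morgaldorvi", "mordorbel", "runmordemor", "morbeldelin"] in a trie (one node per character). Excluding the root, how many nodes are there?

38

Count nodes per top-level branch (shared prefixes stored once):
  'm'-branch (morbeldelin, mordorbel, morgaldorvi): 25 nodes
  'r'-branch (runlu, runmordemor): 13 nodes
Sum: 38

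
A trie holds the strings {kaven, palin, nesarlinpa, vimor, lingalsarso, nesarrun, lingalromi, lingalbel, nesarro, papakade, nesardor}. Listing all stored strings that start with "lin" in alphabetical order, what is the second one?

lingalromi

DFS of the "lin" subtree visits, in order: "lingalbel", "lingalromi", "lingalsarso"
Position 2: lingalromi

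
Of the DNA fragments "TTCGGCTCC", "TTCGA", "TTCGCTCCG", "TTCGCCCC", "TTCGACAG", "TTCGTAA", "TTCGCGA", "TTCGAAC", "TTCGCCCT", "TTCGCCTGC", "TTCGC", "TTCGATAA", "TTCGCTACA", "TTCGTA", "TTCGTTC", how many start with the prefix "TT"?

15

Walk to "TT"; the words in its subtree are exactly those with that prefix.
Words under "TT": TTCGA, TTCGAAC, TTCGACAG, TTCGATAA, TTCGC, TTCGCCCC, TTCGCCCT, TTCGCCTGC, TTCGCGA, TTCGCTACA, TTCGCTCCG, TTCGGCTCC, TTCGTA, TTCGTAA, TTCGTTC
Count: 15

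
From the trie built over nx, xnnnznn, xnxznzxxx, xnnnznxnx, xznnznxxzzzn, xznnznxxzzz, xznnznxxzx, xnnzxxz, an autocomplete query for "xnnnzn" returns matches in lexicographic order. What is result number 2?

xnnnznxnx

DFS of the "xnnnzn" subtree visits, in order: "xnnnznn", "xnnnznxnx"
Position 2: xnnnznxnx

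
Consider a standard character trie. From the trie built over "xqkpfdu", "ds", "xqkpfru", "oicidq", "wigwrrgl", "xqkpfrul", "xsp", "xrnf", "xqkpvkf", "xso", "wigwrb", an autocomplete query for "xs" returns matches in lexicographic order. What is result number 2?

xsp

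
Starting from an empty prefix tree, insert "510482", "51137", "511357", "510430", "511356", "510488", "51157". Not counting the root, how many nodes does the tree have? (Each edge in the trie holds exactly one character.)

Count nodes per top-level branch (shared prefixes stored once):
  '5'-branch (510430, 510482, 510488, 511356, 511357, 51137, 51157): 17 nodes
Sum: 17

17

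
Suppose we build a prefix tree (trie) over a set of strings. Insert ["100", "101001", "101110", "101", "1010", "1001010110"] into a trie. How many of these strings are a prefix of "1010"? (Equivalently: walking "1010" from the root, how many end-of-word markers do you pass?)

Check each prefix of "1010" against the stored set — each match is an end-marker on the path.
Prefixes of the query that are stored words: "101", "1010"
Count: 2

2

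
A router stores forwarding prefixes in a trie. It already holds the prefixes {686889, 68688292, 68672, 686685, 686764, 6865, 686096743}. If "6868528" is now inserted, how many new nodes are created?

3

The longest prefix of "6868528" already in the trie is "6868" (length 4).
New nodes needed: |"6868528"| − 4 = 7 − 4 = 3.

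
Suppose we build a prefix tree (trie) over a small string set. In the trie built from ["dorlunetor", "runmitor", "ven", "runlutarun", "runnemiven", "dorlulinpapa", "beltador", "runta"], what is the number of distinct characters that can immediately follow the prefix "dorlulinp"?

Walk "dorlulinp" from the root, arriving at one node.
Characters that immediately follow "dorlulinp" among the stored strings: {a}.
That node has 1 child edge.

1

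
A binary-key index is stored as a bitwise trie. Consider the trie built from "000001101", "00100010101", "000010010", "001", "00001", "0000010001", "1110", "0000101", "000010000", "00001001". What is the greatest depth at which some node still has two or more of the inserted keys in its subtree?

Look for the deepest trie node that still has at least two words in its subtree.
e.g. "00001001" and "000010010" share the prefix "00001001" of length 8; no pair shares a longer one.
Longest shared-prefix length: 8

8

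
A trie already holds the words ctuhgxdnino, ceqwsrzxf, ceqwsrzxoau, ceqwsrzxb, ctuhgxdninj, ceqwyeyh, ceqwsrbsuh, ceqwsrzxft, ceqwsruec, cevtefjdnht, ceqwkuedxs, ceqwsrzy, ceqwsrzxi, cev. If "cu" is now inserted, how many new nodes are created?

1

"c" is already a path in the trie; the remaining "u" must be added.
Each of the 1 remaining characters creates one node.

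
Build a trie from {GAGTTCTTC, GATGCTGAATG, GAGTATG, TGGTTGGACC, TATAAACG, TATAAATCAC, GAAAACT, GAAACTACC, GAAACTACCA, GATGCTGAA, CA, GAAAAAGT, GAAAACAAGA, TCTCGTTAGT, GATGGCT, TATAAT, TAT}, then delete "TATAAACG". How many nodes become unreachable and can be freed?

2

After clearing the end-marker at "TATAAACG", prune upward until reaching a node still needed by another word.
The suffix "CG" (2 nodes) is used only by "TATAAACG"; the node for "TATAAA" still has the child "T", so pruning stops there.
Nodes removed: 2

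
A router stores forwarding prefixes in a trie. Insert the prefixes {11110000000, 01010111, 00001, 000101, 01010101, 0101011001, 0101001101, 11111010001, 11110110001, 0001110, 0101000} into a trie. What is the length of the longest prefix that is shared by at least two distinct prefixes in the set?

Look for the deepest trie node that still has at least two words in its subtree.
"0101011001" and "01010111" agree on "0101011" (7 characters) before diverging; nothing deeper is shared.
Longest shared-prefix length: 7

7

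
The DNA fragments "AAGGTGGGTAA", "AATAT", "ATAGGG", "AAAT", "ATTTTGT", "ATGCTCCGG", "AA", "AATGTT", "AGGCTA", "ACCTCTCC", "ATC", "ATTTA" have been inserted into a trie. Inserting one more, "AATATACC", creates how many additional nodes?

Walking "AATATACC" from the root, the first 5 characters ("AATAT") follow existing edges; "A" is the first miss.
So 8 − 5 = 3 new nodes.

3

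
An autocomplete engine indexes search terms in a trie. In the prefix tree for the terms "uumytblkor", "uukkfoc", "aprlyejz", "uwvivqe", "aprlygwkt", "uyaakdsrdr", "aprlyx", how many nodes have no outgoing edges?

7

A leaf is a node with no children — equivalently, the end of a word that is not a proper prefix of any other stored word.
Those words: "aprlyejz", "aprlygwkt", "aprlyx", "uukkfoc", "uumytblkor", "uwvivqe", "uyaakdsrdr"
Leaf count: 7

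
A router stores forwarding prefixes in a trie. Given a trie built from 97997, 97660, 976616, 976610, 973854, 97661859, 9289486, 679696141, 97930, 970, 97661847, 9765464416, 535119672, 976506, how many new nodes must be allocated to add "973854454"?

3

"973854" is already a path in the trie; the remaining "454" must be added.
Each of the 3 remaining characters creates one node.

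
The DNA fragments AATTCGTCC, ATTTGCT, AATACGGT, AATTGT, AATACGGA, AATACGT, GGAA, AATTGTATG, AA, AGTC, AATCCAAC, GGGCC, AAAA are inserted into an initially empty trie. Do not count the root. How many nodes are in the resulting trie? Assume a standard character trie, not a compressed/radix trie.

44

Insert word by word; a character creates a node only if that edge doesn't already exist:
  "AATTCGTCC" → 9 new (A, A, T, T, C, G, T, C, C)
  "ATTTGCT" → prefix "A" already present; 6 new (T, T, T, G, C, T)
  "AATACGGT" → prefix "AAT" already present; 5 new (A, C, G, G, T)
  "AATTGT" → prefix "AATT" already present; 2 new (G, T)
  "AATACGGA" → prefix "AATACGG" already present; 1 new (A)
  "AATACGT" → prefix "AATACG" already present; 1 new (T)
  "GGAA" → 4 new (G, G, A, A)
  "AATTGTATG" → prefix "AATTGT" already present; 3 new (A, T, G)
  "AA" → prefix "AA" already present; 0 new (none)
  "AGTC" → prefix "A" already present; 3 new (G, T, C)
  "AATCCAAC" → prefix "AAT" already present; 5 new (C, C, A, A, C)
  "GGGCC" → prefix "GG" already present; 3 new (G, C, C)
  "AAAA" → prefix "AA" already present; 2 new (A, A)
Total nodes = 9 + 6 + 5 + 2 + 1 + 1 + 4 + 3 + 0 + 3 + 5 + 3 + 2 = 44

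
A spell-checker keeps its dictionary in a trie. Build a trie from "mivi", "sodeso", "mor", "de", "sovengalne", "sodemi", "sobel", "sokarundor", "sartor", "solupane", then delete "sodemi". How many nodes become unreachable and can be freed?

2

Walk "sodemi" from the leaf back toward the root, removing each node that no remaining word uses.
The suffix "mi" (2 nodes) is used only by "sodemi"; the node for "sode" still has the child "s", so pruning stops there.
Nodes removed: 2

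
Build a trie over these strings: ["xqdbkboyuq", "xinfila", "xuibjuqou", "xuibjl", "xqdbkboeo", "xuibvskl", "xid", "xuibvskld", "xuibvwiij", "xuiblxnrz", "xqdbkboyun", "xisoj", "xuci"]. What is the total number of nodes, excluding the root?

For each word, the new-node count is its length minus the longest prefix already in the trie:
  "xqdbkboyuq" → 10 new (x, q, d, b, k, b, o, y, u, q)
  "xinfila" → prefix "x" already present; 6 new (i, n, f, i, l, a)
  "xuibjuqou" → prefix "x" already present; 8 new (u, i, b, j, u, q, o, u)
  "xuibjl" → prefix "xuibj" already present; 1 new (l)
  "xqdbkboeo" → prefix "xqdbkbo" already present; 2 new (e, o)
  "xuibvskl" → prefix "xuib" already present; 4 new (v, s, k, l)
  "xid" → prefix "xi" already present; 1 new (d)
  "xuibvskld" → prefix "xuibvskl" already present; 1 new (d)
  "xuibvwiij" → prefix "xuibv" already present; 4 new (w, i, i, j)
  "xuiblxnrz" → prefix "xuib" already present; 5 new (l, x, n, r, z)
  "xqdbkboyun" → prefix "xqdbkboyu" already present; 1 new (n)
  "xisoj" → prefix "xi" already present; 3 new (s, o, j)
  "xuci" → prefix "xu" already present; 2 new (c, i)
Total nodes = 10 + 6 + 8 + 1 + 2 + 4 + 1 + 1 + 4 + 5 + 1 + 3 + 2 = 48

48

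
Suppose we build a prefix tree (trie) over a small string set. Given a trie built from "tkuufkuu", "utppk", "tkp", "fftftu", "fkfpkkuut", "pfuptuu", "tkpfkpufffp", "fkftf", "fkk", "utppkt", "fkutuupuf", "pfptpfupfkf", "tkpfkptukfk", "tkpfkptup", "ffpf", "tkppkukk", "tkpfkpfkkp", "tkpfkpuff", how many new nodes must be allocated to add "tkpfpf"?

The longest prefix of "tkpfpf" already in the trie is "tkpf" (length 4).
New nodes needed: |"tkpfpf"| − 4 = 6 − 4 = 2.

2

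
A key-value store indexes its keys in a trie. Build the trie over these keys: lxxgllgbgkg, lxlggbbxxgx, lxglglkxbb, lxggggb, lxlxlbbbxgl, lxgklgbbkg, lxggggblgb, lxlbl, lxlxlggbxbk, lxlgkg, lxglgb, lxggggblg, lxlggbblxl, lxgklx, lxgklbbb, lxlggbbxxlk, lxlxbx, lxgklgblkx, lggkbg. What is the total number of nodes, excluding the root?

80

Insert word by word; a character creates a node only if that edge doesn't already exist:
  "lxxgllgbgkg" → 11 new (l, x, x, g, l, l, g, b, g, k, g)
  "lxlggbbxxgx" → prefix "lx" already present; 9 new (l, g, g, b, b, x, x, g, x)
  "lxglglkxbb" → prefix "lx" already present; 8 new (g, l, g, l, k, x, b, b)
  "lxggggb" → prefix "lxg" already present; 4 new (g, g, g, b)
  "lxlxlbbbxgl" → prefix "lxl" already present; 8 new (x, l, b, b, b, x, g, l)
  "lxgklgbbkg" → prefix "lxg" already present; 7 new (k, l, g, b, b, k, g)
  "lxggggblgb" → prefix "lxggggb" already present; 3 new (l, g, b)
  "lxlbl" → prefix "lxl" already present; 2 new (b, l)
  "lxlxlggbxbk" → prefix "lxlxl" already present; 6 new (g, g, b, x, b, k)
  "lxlgkg" → prefix "lxlg" already present; 2 new (k, g)
  "lxglgb" → prefix "lxglg" already present; 1 new (b)
  "lxggggblg" → prefix "lxggggblg" already present; 0 new (none)
  "lxlggbblxl" → prefix "lxlggbb" already present; 3 new (l, x, l)
  "lxgklx" → prefix "lxgkl" already present; 1 new (x)
  "lxgklbbb" → prefix "lxgkl" already present; 3 new (b, b, b)
  "lxlggbbxxlk" → prefix "lxlggbbxx" already present; 2 new (l, k)
  "lxlxbx" → prefix "lxlx" already present; 2 new (b, x)
  "lxgklgblkx" → prefix "lxgklgb" already present; 3 new (l, k, x)
  "lggkbg" → prefix "l" already present; 5 new (g, g, k, b, g)
Total nodes = 11 + 9 + 8 + 4 + 8 + 7 + 3 + 2 + 6 + 2 + 1 + 0 + 3 + 1 + 3 + 2 + 2 + 3 + 5 = 80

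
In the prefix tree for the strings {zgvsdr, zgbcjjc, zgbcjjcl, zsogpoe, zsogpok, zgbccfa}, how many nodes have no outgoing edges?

5

Leaves are exactly the stored words that no other stored word extends.
Those words: "zgbccfa", "zgbcjjcl", "zgvsdr", "zsogpoe", "zsogpok"
Leaf count: 5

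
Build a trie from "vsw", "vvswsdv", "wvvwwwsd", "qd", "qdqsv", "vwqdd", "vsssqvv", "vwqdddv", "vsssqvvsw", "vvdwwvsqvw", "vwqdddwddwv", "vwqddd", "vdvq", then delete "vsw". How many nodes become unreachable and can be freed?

Walk "vsw" from the leaf back toward the root, removing each node that no remaining word uses.
The suffix "w" (1 node) is used only by "vsw"; the node for "vs" still has the child "s", so pruning stops there.
Nodes removed: 1

1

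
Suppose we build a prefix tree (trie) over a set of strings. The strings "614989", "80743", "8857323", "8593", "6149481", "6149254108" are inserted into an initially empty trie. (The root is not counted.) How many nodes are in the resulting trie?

Trie structure (* marks end of a word):
(root)
├─ 6
│  └─ 1
│     └─ 4
│        └─ 9
│           ├─ 2
│           │  └─ 5
│           │     └─ 4
│           │        └─ 1
│           │           └─ 0
│           │              └─ 8 *
│           ├─ 4
│           │  └─ 8
│           │     └─ 1 *
│           └─ 8
│              └─ 9 *
└─ 8
   ├─ 0
   │  └─ 7
   │     └─ 4
   │        └─ 3 *
   ├─ 5
   │  └─ 9
   │     └─ 3 *
   └─ 8
      └─ 5
         └─ 7
            └─ 3
               └─ 2
                  └─ 3 *
Counting every labelled node above: 29.

29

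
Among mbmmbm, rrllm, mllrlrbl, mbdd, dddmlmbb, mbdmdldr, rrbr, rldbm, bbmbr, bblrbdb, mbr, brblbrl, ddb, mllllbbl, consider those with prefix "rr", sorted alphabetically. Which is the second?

DFS of the "rr" subtree visits, in order: "rrbr", "rrllm"
Position 2: rrllm

rrllm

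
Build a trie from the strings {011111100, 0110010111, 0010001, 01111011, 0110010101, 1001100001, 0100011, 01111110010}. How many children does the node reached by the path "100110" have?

Follow the path "100110" to its node, then look at its outgoing edges.
Distinct next characters after "100110": 0.
That node has 1 child edge.

1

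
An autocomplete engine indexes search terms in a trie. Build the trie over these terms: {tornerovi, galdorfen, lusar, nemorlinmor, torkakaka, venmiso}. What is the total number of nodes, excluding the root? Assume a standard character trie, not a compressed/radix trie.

47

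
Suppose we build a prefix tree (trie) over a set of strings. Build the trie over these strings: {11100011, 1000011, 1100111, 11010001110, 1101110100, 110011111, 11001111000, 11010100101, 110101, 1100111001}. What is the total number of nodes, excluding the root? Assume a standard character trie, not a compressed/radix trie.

Insert word by word; a character creates a node only if that edge doesn't already exist:
  "11100011" → 8 new (1, 1, 1, 0, 0, 0, 1, 1)
  "1000011" → prefix "1" already present; 6 new (0, 0, 0, 0, 1, 1)
  "1100111" → prefix "11" already present; 5 new (0, 0, 1, 1, 1)
  "11010001110" → prefix "110" already present; 8 new (1, 0, 0, 0, 1, 1, 1, 0)
  "1101110100" → prefix "1101" already present; 6 new (1, 1, 0, 1, 0, 0)
  "110011111" → prefix "1100111" already present; 2 new (1, 1)
  "11001111000" → prefix "11001111" already present; 3 new (0, 0, 0)
  "11010100101" → prefix "11010" already present; 6 new (1, 0, 0, 1, 0, 1)
  "110101" → prefix "110101" already present; 0 new (none)
  "1100111001" → prefix "1100111" already present; 3 new (0, 0, 1)
Total nodes = 8 + 6 + 5 + 8 + 6 + 2 + 3 + 6 + 0 + 3 = 47

47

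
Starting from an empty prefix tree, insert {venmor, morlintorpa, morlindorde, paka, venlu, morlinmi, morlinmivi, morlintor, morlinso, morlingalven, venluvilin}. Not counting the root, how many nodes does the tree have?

Trace insertions, counting only characters that open a new branch:
  "venmor" → 6 new (v, e, n, m, o, r)
  "morlintorpa" → 11 new (m, o, r, l, i, n, t, o, r, p, a)
  "morlindorde" → prefix "morlin" already present; 5 new (d, o, r, d, e)
  "paka" → 4 new (p, a, k, a)
  "venlu" → prefix "ven" already present; 2 new (l, u)
  "morlinmi" → prefix "morlin" already present; 2 new (m, i)
  "morlinmivi" → prefix "morlinmi" already present; 2 new (v, i)
  "morlintor" → prefix "morlintor" already present; 0 new (none)
  "morlinso" → prefix "morlin" already present; 2 new (s, o)
  "morlingalven" → prefix "morlin" already present; 6 new (g, a, l, v, e, n)
  "venluvilin" → prefix "venlu" already present; 5 new (v, i, l, i, n)
Total nodes = 6 + 11 + 5 + 4 + 2 + 2 + 2 + 0 + 2 + 6 + 5 = 45

45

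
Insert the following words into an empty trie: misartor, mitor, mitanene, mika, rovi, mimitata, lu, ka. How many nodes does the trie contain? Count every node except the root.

Count nodes per top-level branch (shared prefixes stored once):
  'k'-branch (ka): 2 nodes
  'l'-branch (lu): 2 nodes
  'm'-branch (mika, mimitata, misartor, mitanene, mitor): 24 nodes
  'r'-branch (rovi): 4 nodes
Sum: 32

32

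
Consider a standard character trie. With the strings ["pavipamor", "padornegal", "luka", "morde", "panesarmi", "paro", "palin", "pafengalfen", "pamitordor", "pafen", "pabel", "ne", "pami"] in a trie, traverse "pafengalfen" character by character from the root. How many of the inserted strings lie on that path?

Walk "pafengalfen" from the root; an end-of-word marker is hit whenever a stored word is a prefix of "pafengalfen".
Prefixes of the query that are stored words: "pafen", "pafengalfen"
Count: 2

2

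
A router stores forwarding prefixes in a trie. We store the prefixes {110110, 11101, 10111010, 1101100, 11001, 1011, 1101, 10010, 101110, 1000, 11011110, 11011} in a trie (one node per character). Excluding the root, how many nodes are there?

26

Trace insertions, counting only characters that open a new branch:
  "110110" → 6 new (1, 1, 0, 1, 1, 0)
  "11101" → prefix "11" already present; 3 new (1, 0, 1)
  "10111010" → prefix "1" already present; 7 new (0, 1, 1, 1, 0, 1, 0)
  "1101100" → prefix "110110" already present; 1 new (0)
  "11001" → prefix "110" already present; 2 new (0, 1)
  "1011" → prefix "1011" already present; 0 new (none)
  "1101" → prefix "1101" already present; 0 new (none)
  "10010" → prefix "10" already present; 3 new (0, 1, 0)
  "101110" → prefix "101110" already present; 0 new (none)
  "1000" → prefix "100" already present; 1 new (0)
  "11011110" → prefix "11011" already present; 3 new (1, 1, 0)
  "11011" → prefix "11011" already present; 0 new (none)
Total nodes = 6 + 3 + 7 + 1 + 2 + 0 + 0 + 3 + 0 + 1 + 3 + 0 = 26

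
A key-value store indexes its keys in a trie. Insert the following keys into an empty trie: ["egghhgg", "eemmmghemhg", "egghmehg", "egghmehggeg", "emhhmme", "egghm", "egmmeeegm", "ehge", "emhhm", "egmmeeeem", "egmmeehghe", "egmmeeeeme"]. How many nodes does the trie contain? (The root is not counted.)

47

Count nodes per top-level branch (shared prefixes stored once):
  'e'-branch (eemmmghemhg, egghhgg, egghm, egghmehg, egghmehggeg, egmmeeeem, egmmeeeeme, egmmeeegm, egmmeehghe, ehge, emhhm, emhhmme): 47 nodes
Sum: 47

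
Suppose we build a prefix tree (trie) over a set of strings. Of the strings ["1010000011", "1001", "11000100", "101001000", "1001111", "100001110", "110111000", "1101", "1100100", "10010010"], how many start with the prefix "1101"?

2

Walk to "1101"; the words in its subtree are exactly those with that prefix.
Words under "1101": 1101, 110111000
Count: 2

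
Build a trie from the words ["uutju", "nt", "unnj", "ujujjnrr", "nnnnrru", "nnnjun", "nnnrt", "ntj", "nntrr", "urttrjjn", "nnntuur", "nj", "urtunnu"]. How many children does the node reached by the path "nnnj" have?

Walk "nnnj" from the root, arriving at one node.
Distinct next characters after "nnnj": u.
That node has 1 child edge.

1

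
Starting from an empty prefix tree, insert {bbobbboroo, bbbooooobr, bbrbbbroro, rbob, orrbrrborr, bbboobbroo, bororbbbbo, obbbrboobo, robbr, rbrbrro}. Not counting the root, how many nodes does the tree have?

72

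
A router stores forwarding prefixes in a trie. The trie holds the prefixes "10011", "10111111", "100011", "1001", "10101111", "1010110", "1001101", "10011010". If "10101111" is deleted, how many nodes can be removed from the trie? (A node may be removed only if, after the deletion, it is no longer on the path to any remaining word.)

A node on "10101111"'s path can go only if nothing else ends at it or branches off below it.
The suffix "11" (2 nodes) is used only by "10101111"; the node for "101011" still has the child "0", so pruning stops there.
Nodes removed: 2

2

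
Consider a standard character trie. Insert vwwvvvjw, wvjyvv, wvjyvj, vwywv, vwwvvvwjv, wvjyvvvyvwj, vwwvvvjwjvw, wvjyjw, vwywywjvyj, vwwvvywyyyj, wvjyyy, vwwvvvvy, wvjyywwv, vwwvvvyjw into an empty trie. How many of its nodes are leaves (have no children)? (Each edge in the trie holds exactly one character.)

12

A leaf is a node with no children — equivalently, the end of a word that is not a proper prefix of any other stored word.
Those words: "vwwvvvjwjvw", "vwwvvvvy", "vwwvvvwjv", "vwwvvvyjw", "vwwvvywyyyj", "vwywv", "vwywywjvyj", "wvjyjw", "wvjyvj", "wvjyvvvyvwj", "wvjyywwv", "wvjyyy"
Leaf count: 12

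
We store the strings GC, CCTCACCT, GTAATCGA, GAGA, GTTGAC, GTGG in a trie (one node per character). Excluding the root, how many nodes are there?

Trie structure (* marks end of a word):
(root)
├─ C
│  └─ C
│     └─ T
│        └─ C
│           └─ A
│              └─ C
│                 └─ C
│                    └─ T *
└─ G
   ├─ A
   │  └─ G
   │     └─ A *
   ├─ C *
   └─ T
      ├─ A
      │  └─ A
      │     └─ T
      │        └─ C
      │           └─ G
      │              └─ A *
      ├─ G
      │  └─ G *
      └─ T
         └─ G
            └─ A
               └─ C *
Counting every labelled node above: 26.

26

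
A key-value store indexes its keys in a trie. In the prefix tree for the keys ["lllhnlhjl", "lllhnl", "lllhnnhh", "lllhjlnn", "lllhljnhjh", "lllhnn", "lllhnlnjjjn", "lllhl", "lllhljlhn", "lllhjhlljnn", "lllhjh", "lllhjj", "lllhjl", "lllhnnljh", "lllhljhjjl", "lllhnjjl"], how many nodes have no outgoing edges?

A leaf is a node with no children — equivalently, the end of a word that is not a proper prefix of any other stored word.
Those words: "lllhjhlljnn", "lllhjj", "lllhjlnn", "lllhljhjjl", "lllhljlhn", "lllhljnhjh", "lllhnjjl", "lllhnlhjl", "lllhnlnjjjn", "lllhnnhh", "lllhnnljh"
Leaf count: 11

11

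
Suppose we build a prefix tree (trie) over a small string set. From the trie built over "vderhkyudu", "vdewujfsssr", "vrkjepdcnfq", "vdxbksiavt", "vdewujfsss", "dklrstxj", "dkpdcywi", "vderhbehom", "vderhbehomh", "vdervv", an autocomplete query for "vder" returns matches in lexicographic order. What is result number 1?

vderhbehom

Words with prefix "vder", in lexicographic order: "vderhbehom", "vderhbehomh", "vderhkyudu", "vdervv"
The 1st is vderhbehom.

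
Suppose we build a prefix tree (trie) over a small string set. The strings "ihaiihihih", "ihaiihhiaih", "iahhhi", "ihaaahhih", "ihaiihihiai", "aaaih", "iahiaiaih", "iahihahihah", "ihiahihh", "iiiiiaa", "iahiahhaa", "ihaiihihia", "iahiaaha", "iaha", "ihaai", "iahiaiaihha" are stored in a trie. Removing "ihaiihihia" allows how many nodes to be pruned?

0

A node on "ihaiihihia"'s path can go only if nothing else ends at it or branches off below it.
Every node on "ihaiihihia" is still needed (e.g. by "ihaiihihiai"), so nothing is freed.
Nodes removed: 0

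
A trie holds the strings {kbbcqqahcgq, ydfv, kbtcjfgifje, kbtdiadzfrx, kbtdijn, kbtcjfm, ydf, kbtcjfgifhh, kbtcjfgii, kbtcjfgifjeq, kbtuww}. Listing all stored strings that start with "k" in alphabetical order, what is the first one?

Words with prefix "k", in lexicographic order: "kbbcqqahcgq", "kbtcjfgifhh", "kbtcjfgifje", "kbtcjfgifjeq", "kbtcjfgii", "kbtcjfm", "kbtdiadzfrx", "kbtdijn", "kbtuww"
Position 1: kbbcqqahcgq

kbbcqqahcgq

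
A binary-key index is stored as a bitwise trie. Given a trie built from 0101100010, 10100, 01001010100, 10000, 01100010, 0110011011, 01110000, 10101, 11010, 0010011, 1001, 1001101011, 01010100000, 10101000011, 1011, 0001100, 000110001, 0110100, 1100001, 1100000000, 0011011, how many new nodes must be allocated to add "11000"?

0

"11000" is already a full path in the trie; only an end-marker is added.
No new nodes are needed: 0.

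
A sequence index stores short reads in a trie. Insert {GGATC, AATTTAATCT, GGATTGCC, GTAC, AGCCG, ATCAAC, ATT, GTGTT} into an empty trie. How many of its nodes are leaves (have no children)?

8

Leaves are exactly the stored words that no other stored word extends.
Those words: "AATTTAATCT", "AGCCG", "ATCAAC", "ATT", "GGATC", "GGATTGCC", "GTAC", "GTGTT"
Leaf count: 8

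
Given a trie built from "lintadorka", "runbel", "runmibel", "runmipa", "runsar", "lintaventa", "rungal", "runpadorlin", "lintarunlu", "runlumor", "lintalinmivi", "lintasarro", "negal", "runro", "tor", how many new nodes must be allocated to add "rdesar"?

5

Walking "rdesar" from the root, the first 1 characters ("r") follow existing edges; "d" is the first miss.
Each of the 5 remaining characters creates one node.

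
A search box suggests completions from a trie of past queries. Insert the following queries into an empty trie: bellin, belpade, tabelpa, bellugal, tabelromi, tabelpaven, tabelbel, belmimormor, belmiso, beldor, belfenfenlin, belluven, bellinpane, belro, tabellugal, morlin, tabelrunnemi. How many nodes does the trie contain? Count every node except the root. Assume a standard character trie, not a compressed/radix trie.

79

For each word, the new-node count is its length minus the longest prefix already in the trie:
  "bellin" → 6 new (b, e, l, l, i, n)
  "belpade" → prefix "bel" already present; 4 new (p, a, d, e)
  "tabelpa" → 7 new (t, a, b, e, l, p, a)
  "bellugal" → prefix "bell" already present; 4 new (u, g, a, l)
  "tabelromi" → prefix "tabel" already present; 4 new (r, o, m, i)
  "tabelpaven" → prefix "tabelpa" already present; 3 new (v, e, n)
  "tabelbel" → prefix "tabel" already present; 3 new (b, e, l)
  "belmimormor" → prefix "bel" already present; 8 new (m, i, m, o, r, m, o, r)
  "belmiso" → prefix "belmi" already present; 2 new (s, o)
  "beldor" → prefix "bel" already present; 3 new (d, o, r)
  "belfenfenlin" → prefix "bel" already present; 9 new (f, e, n, f, e, n, l, i, n)
  "belluven" → prefix "bellu" already present; 3 new (v, e, n)
  "bellinpane" → prefix "bellin" already present; 4 new (p, a, n, e)
  "belro" → prefix "bel" already present; 2 new (r, o)
  "tabellugal" → prefix "tabel" already present; 5 new (l, u, g, a, l)
  "morlin" → 6 new (m, o, r, l, i, n)
  "tabelrunnemi" → prefix "tabelr" already present; 6 new (u, n, n, e, m, i)
Total nodes = 6 + 4 + 7 + 4 + 4 + 3 + 3 + 8 + 2 + 3 + 9 + 3 + 4 + 2 + 5 + 6 + 6 = 79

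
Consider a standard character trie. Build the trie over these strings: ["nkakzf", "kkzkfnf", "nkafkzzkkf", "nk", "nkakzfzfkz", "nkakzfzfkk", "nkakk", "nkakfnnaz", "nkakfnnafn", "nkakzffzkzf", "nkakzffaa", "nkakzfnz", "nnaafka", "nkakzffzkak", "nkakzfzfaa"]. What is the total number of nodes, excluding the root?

52

Trace insertions, counting only characters that open a new branch:
  "nkakzf" → 6 new (n, k, a, k, z, f)
  "kkzkfnf" → 7 new (k, k, z, k, f, n, f)
  "nkafkzzkkf" → prefix "nka" already present; 7 new (f, k, z, z, k, k, f)
  "nk" → prefix "nk" already present; 0 new (none)
  "nkakzfzfkz" → prefix "nkakzf" already present; 4 new (z, f, k, z)
  "nkakzfzfkk" → prefix "nkakzfzfk" already present; 1 new (k)
  "nkakk" → prefix "nkak" already present; 1 new (k)
  "nkakfnnaz" → prefix "nkak" already present; 5 new (f, n, n, a, z)
  "nkakfnnafn" → prefix "nkakfnna" already present; 2 new (f, n)
  "nkakzffzkzf" → prefix "nkakzf" already present; 5 new (f, z, k, z, f)
  "nkakzffaa" → prefix "nkakzff" already present; 2 new (a, a)
  "nkakzfnz" → prefix "nkakzf" already present; 2 new (n, z)
  "nnaafka" → prefix "n" already present; 6 new (n, a, a, f, k, a)
  "nkakzffzkak" → prefix "nkakzffzk" already present; 2 new (a, k)
  "nkakzfzfaa" → prefix "nkakzfzf" already present; 2 new (a, a)
Total nodes = 6 + 7 + 7 + 0 + 4 + 1 + 1 + 5 + 2 + 5 + 2 + 2 + 6 + 2 + 2 = 52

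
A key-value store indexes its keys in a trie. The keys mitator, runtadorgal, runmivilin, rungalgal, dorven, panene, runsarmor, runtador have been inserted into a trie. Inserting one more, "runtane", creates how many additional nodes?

The longest prefix of "runtane" already in the trie is "runta" (length 5).
Each of the 2 remaining characters creates one node.

2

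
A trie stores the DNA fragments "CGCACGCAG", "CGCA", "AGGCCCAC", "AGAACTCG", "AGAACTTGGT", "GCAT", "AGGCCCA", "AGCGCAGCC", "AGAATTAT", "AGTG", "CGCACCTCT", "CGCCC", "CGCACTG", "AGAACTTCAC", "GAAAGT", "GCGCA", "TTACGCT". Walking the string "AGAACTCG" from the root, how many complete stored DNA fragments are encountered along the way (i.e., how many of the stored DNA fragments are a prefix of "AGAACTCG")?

1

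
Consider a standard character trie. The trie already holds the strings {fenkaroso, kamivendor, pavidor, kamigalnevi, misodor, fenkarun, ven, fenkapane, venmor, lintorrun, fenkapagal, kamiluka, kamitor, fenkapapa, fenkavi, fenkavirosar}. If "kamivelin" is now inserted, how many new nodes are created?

3

"kamive" is already a path in the trie; the remaining "lin" must be added.
So 9 − 6 = 3 new nodes.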